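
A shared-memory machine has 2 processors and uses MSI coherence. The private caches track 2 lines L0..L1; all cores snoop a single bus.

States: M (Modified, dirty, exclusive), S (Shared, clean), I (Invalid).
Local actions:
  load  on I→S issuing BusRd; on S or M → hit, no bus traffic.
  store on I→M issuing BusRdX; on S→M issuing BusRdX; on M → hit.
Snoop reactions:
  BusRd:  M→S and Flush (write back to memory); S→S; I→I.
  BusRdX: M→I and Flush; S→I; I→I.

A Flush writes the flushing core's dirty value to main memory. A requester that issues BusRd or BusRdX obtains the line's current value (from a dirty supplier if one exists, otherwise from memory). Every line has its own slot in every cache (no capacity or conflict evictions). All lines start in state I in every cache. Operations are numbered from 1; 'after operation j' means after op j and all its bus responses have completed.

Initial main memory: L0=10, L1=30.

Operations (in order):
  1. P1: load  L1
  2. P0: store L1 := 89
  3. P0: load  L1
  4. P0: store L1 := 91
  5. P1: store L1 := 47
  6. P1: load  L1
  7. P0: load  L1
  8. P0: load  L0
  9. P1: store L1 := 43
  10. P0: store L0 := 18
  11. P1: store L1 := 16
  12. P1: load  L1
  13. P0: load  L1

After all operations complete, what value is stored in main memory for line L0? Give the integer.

memory[L0] = 10

  op1 P1: load  L1 → I/S on L1; bus BusRd; mem=30
  op2 P0: store L1 := 89 → M/I on L1; bus BusRdX; mem=30
  op3 P0: load  L1 → M/I on L1; bus (none); mem=30
  op4 P0: store L1 := 91 → M/I on L1; bus (none); mem=30
  op5 P1: store L1 := 47 → I/M on L1; bus BusRdX Flush; mem=91
  op6 P1: load  L1 → I/M on L1; bus (none); mem=91
  op7 P0: load  L1 → S/S on L1; bus BusRd Flush; mem=47
  op8 P0: load  L0 → S/I on L0; bus BusRd; mem=10
  op9 P1: store L1 := 43 → I/M on L1; bus BusRdX; mem=47
  op10 P0: store L0 := 18 → M/I on L0; bus BusRdX; mem=10
  op11 P1: store L1 := 16 → I/M on L1; bus (none); mem=47
  op12 P1: load  L1 → I/M on L1; bus (none); mem=47
  op13 P0: load  L1 → S/S on L1; bus BusRd Flush; mem=16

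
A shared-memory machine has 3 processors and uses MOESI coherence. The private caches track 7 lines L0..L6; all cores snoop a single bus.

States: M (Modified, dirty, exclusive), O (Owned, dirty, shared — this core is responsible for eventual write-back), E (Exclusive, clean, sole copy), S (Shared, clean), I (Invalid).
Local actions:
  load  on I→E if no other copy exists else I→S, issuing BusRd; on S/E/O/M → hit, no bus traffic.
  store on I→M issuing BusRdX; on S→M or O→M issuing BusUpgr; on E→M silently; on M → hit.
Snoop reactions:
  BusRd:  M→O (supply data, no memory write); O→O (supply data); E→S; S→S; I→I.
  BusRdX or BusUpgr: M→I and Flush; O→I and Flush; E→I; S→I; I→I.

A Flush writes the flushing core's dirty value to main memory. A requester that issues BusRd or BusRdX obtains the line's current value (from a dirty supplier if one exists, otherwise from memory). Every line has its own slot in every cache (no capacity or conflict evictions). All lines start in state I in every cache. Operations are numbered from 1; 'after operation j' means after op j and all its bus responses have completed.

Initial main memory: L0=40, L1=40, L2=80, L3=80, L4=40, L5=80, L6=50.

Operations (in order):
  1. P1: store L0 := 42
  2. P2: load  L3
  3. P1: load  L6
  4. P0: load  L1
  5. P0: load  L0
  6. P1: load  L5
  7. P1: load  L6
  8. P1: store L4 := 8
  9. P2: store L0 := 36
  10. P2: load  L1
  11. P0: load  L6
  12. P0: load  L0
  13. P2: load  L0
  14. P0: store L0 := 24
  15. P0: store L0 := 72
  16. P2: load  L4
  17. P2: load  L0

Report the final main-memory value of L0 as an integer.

memory[L0] = 36

  op1 P1: store L0 := 42 → I/M/I on L0; bus BusRdX; mem=40
  op2 P2: load  L3 → I/I/E on L3; bus BusRd; mem=80
  op3 P1: load  L6 → I/E/I on L6; bus BusRd; mem=50
  op4 P0: load  L1 → E/I/I on L1; bus BusRd; mem=40
  op5 P0: load  L0 → S/O/I on L0; bus BusRd; mem=40
  op6 P1: load  L5 → I/E/I on L5; bus BusRd; mem=80
  op7 P1: load  L6 → I/E/I on L6; bus (none); mem=50
  op8 P1: store L4 := 8 → I/M/I on L4; bus BusRdX; mem=40
  op9 P2: store L0 := 36 → I/I/M on L0; bus BusRdX Flush; mem=42
  op10 P2: load  L1 → S/I/S on L1; bus BusRd; mem=40
  op11 P0: load  L6 → S/S/I on L6; bus BusRd; mem=50
  op12 P0: load  L0 → S/I/O on L0; bus BusRd; mem=42
  op13 P2: load  L0 → S/I/O on L0; bus (none); mem=42
  op14 P0: store L0 := 24 → M/I/I on L0; bus BusUpgr Flush; mem=36
  op15 P0: store L0 := 72 → M/I/I on L0; bus (none); mem=36
  op16 P2: load  L4 → I/O/S on L4; bus BusRd; mem=40
  op17 P2: load  L0 → O/I/S on L0; bus BusRd; mem=36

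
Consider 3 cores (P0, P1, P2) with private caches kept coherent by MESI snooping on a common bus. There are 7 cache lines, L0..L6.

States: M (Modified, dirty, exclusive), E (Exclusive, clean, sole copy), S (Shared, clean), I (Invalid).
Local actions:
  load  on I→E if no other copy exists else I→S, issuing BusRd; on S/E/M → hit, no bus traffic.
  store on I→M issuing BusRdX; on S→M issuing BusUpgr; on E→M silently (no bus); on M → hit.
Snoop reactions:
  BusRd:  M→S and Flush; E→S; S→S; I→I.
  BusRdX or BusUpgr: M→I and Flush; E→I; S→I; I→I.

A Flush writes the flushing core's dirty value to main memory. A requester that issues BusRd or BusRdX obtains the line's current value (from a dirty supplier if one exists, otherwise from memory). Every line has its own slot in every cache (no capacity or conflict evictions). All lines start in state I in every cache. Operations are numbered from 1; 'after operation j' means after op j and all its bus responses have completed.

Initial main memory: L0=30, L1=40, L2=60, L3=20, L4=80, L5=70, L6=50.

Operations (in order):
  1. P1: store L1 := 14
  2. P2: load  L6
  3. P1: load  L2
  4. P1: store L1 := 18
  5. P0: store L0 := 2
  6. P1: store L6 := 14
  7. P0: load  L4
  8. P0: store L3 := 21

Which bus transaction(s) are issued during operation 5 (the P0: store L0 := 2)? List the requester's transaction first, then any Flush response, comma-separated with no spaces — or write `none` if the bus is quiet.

  op1 P1: store L1 := 14 → I/M/I on L1; bus BusRdX; mem=40
  op2 P2: load  L6 → I/I/E on L6; bus BusRd; mem=50
  op3 P1: load  L2 → I/E/I on L2; bus BusRd; mem=60
  op4 P1: store L1 := 18 → I/M/I on L1; bus (none); mem=40
  op5 P0: store L0 := 2 → M/I/I on L0; bus BusRdX; mem=30
  op6 P1: store L6 := 14 → I/M/I on L6; bus BusRdX; mem=50
  op7 P0: load  L4 → E/I/I on L4; bus BusRd; mem=80
  op8 P0: store L3 := 21 → M/I/I on L3; bus BusRdX; mem=20

bus = BusRdX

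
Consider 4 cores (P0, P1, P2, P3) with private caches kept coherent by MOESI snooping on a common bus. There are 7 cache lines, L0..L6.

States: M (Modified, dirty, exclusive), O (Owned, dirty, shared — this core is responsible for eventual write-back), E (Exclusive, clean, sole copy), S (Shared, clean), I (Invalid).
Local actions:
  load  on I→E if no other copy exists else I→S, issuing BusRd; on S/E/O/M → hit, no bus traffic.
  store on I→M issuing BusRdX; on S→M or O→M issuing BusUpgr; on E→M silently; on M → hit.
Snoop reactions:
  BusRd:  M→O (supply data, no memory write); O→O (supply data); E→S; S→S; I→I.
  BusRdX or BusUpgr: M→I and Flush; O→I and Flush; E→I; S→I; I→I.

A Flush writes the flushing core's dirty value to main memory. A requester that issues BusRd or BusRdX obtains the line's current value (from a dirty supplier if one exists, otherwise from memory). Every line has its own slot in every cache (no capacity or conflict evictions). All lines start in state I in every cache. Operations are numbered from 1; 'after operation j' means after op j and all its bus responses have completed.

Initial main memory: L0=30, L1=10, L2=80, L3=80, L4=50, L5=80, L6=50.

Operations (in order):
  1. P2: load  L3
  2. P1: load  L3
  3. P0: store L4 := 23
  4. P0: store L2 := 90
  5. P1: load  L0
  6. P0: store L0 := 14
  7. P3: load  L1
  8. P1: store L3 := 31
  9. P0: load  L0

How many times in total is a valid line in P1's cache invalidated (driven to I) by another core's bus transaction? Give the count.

invalidations = 1

step 1: P2: load  L3  ⟶  IIEI  (L3)  txn=BusRd  M[L3]=80
step 2: P1: load  L3  ⟶  ISSI  (L3)  txn=BusRd  M[L3]=80
step 3: P0: store L4 := 23  ⟶  MIII  (L4)  txn=BusRdX  M[L4]=50
step 4: P0: store L2 := 90  ⟶  MIII  (L2)  txn=BusRdX  M[L2]=80
step 5: P1: load  L0  ⟶  IEII  (L0)  txn=BusRd  M[L0]=30
step 6: P0: store L0 := 14  ⟶  MIII  (L0)  txn=BusRdX  M[L0]=30
step 7: P3: load  L1  ⟶  IIIE  (L1)  txn=BusRd  M[L1]=10
step 8: P1: store L3 := 31  ⟶  IMII  (L3)  txn=BusUpgr  M[L3]=80
step 9: P0: load  L0  ⟶  MIII  (L0)  txn=∅  M[L0]=30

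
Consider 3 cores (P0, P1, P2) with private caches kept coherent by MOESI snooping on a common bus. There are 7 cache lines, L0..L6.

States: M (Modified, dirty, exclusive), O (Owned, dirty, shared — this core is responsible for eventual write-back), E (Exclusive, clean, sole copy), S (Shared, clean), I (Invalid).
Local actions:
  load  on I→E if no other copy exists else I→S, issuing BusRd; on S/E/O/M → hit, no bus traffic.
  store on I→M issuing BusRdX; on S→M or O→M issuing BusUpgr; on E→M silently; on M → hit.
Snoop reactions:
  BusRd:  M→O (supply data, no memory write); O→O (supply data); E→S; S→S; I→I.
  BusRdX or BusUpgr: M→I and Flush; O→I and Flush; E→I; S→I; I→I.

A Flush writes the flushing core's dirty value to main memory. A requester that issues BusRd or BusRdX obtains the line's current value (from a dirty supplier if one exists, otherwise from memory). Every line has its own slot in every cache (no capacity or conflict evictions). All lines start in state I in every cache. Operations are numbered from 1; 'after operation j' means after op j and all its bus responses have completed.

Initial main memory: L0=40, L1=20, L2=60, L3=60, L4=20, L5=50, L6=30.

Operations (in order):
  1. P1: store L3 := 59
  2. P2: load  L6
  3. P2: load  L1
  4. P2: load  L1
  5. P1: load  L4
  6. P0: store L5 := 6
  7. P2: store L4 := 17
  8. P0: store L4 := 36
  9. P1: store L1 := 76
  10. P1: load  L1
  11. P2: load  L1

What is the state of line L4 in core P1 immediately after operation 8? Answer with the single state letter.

  op1 P1: store L3 := 59 → I/M/I on L3; bus BusRdX; mem=60
  op2 P2: load  L6 → I/I/E on L6; bus BusRd; mem=30
  op3 P2: load  L1 → I/I/E on L1; bus BusRd; mem=20
  op4 P2: load  L1 → I/I/E on L1; bus (none); mem=20
  op5 P1: load  L4 → I/E/I on L4; bus BusRd; mem=20
  op6 P0: store L5 := 6 → M/I/I on L5; bus BusRdX; mem=50
  op7 P2: store L4 := 17 → I/I/M on L4; bus BusRdX; mem=20
  op8 P0: store L4 := 36 → M/I/I on L4; bus BusRdX Flush; mem=17
  op9 P1: store L1 := 76 → I/M/I on L1; bus BusRdX; mem=20
  op10 P1: load  L1 → I/M/I on L1; bus (none); mem=20
  op11 P2: load  L1 → I/O/S on L1; bus BusRd; mem=20

state = I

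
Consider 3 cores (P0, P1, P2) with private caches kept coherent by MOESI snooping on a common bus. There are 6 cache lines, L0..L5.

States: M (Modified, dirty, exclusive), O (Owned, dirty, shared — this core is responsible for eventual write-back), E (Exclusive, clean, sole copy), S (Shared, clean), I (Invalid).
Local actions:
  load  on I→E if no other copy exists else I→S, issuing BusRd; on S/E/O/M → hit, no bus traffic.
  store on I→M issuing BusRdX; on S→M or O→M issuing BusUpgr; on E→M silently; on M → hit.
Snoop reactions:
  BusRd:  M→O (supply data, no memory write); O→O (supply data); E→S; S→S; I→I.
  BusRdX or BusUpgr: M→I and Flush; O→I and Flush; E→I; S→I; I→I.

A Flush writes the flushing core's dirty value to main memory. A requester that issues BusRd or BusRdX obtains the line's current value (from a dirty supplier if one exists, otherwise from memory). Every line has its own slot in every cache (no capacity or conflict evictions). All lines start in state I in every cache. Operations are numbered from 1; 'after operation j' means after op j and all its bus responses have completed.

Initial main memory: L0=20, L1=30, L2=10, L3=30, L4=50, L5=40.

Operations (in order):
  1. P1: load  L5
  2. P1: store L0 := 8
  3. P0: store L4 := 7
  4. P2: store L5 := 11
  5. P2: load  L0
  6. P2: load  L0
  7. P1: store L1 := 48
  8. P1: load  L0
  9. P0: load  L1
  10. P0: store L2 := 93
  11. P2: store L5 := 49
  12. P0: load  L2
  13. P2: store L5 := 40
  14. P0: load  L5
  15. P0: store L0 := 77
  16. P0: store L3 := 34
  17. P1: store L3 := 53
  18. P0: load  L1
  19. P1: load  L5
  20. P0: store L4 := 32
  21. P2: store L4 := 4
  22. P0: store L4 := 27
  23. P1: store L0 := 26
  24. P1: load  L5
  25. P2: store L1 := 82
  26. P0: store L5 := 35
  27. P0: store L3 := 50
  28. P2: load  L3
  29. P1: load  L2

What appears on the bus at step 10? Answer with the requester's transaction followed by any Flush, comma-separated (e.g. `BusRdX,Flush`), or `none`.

[1] P1: load  L5 | P0:I, P1:E(40), P2:I | bus: BusRd
[2] P1: store L0 := 8 | P0:I, P1:M(8), P2:I | bus: BusRdX
[3] P0: store L4 := 7 | P0:M(7), P1:I, P2:I | bus: BusRdX
[4] P2: store L5 := 11 | P0:I, P1:I, P2:M(11) | bus: BusRdX
[5] P2: load  L0 | P0:I, P1:O(8), P2:S(8) | bus: BusRd
[6] P2: load  L0 | P0:I, P1:O(8), P2:S(8) | bus: none
[7] P1: store L1 := 48 | P0:I, P1:M(48), P2:I | bus: BusRdX
[8] P1: load  L0 | P0:I, P1:O(8), P2:S(8) | bus: none
[9] P0: load  L1 | P0:S(48), P1:O(48), P2:I | bus: BusRd
[10] P0: store L2 := 93 | P0:M(93), P1:I, P2:I | bus: BusRdX
[11] P2: store L5 := 49 | P0:I, P1:I, P2:M(49) | bus: none
[12] P0: load  L2 | P0:M(93), P1:I, P2:I | bus: none
[13] P2: store L5 := 40 | P0:I, P1:I, P2:M(40) | bus: none
[14] P0: load  L5 | P0:S(40), P1:I, P2:O(40) | bus: BusRd
[15] P0: store L0 := 77 | P0:M(77), P1:I, P2:I | bus: BusRdX,Flush
[16] P0: store L3 := 34 | P0:M(34), P1:I, P2:I | bus: BusRdX
[17] P1: store L3 := 53 | P0:I, P1:M(53), P2:I | bus: BusRdX,Flush
[18] P0: load  L1 | P0:S(48), P1:O(48), P2:I | bus: none
[19] P1: load  L5 | P0:S(40), P1:S(40), P2:O(40) | bus: BusRd
[20] P0: store L4 := 32 | P0:M(32), P1:I, P2:I | bus: none
[21] P2: store L4 := 4 | P0:I, P1:I, P2:M(4) | bus: BusRdX,Flush
[22] P0: store L4 := 27 | P0:M(27), P1:I, P2:I | bus: BusRdX,Flush
[23] P1: store L0 := 26 | P0:I, P1:M(26), P2:I | bus: BusRdX,Flush
[24] P1: load  L5 | P0:S(40), P1:S(40), P2:O(40) | bus: none
[25] P2: store L1 := 82 | P0:I, P1:I, P2:M(82) | bus: BusRdX,Flush
[26] P0: store L5 := 35 | P0:M(35), P1:I, P2:I | bus: BusUpgr,Flush
[27] P0: store L3 := 50 | P0:M(50), P1:I, P2:I | bus: BusRdX,Flush
[28] P2: load  L3 | P0:O(50), P1:I, P2:S(50) | bus: BusRd
[29] P1: load  L2 | P0:O(93), P1:S(93), P2:I | bus: BusRd

bus = BusRdX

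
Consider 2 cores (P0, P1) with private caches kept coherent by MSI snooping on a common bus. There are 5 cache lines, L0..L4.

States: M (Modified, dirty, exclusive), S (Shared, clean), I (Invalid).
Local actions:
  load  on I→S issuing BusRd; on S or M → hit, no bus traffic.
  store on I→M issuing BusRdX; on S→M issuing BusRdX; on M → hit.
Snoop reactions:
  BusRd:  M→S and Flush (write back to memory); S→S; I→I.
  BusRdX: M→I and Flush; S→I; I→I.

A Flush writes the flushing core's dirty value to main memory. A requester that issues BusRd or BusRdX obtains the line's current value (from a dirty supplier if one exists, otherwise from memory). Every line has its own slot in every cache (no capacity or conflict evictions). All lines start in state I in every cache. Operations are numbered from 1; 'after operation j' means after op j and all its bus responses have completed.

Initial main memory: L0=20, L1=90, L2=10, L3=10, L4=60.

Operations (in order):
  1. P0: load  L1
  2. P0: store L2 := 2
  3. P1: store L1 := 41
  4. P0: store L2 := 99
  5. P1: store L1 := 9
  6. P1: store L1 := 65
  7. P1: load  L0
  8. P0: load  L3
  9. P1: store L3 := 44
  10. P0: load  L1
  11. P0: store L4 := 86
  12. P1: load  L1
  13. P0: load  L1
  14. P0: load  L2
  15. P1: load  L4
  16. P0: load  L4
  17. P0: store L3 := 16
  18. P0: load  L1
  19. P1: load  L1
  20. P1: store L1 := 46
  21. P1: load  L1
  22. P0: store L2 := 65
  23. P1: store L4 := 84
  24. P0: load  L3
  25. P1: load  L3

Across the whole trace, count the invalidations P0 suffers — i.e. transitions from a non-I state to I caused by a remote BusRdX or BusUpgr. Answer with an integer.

invalidations = 4

  op1 P0: load  L1 → S/I on L1; bus BusRd; mem=90
  op2 P0: store L2 := 2 → M/I on L2; bus BusRdX; mem=10
  op3 P1: store L1 := 41 → I/M on L1; bus BusRdX; mem=90
  op4 P0: store L2 := 99 → M/I on L2; bus (none); mem=10
  op5 P1: store L1 := 9 → I/M on L1; bus (none); mem=90
  op6 P1: store L1 := 65 → I/M on L1; bus (none); mem=90
  op7 P1: load  L0 → I/S on L0; bus BusRd; mem=20
  op8 P0: load  L3 → S/I on L3; bus BusRd; mem=10
  op9 P1: store L3 := 44 → I/M on L3; bus BusRdX; mem=10
  op10 P0: load  L1 → S/S on L1; bus BusRd Flush; mem=65
  op11 P0: store L4 := 86 → M/I on L4; bus BusRdX; mem=60
  op12 P1: load  L1 → S/S on L1; bus (none); mem=65
  op13 P0: load  L1 → S/S on L1; bus (none); mem=65
  op14 P0: load  L2 → M/I on L2; bus (none); mem=10
  op15 P1: load  L4 → S/S on L4; bus BusRd Flush; mem=86
  op16 P0: load  L4 → S/S on L4; bus (none); mem=86
  op17 P0: store L3 := 16 → M/I on L3; bus BusRdX Flush; mem=44
  op18 P0: load  L1 → S/S on L1; bus (none); mem=65
  op19 P1: load  L1 → S/S on L1; bus (none); mem=65
  op20 P1: store L1 := 46 → I/M on L1; bus BusRdX; mem=65
  op21 P1: load  L1 → I/M on L1; bus (none); mem=65
  op22 P0: store L2 := 65 → M/I on L2; bus (none); mem=10
  op23 P1: store L4 := 84 → I/M on L4; bus BusRdX; mem=86
  op24 P0: load  L3 → M/I on L3; bus (none); mem=44
  op25 P1: load  L3 → S/S on L3; bus BusRd Flush; mem=16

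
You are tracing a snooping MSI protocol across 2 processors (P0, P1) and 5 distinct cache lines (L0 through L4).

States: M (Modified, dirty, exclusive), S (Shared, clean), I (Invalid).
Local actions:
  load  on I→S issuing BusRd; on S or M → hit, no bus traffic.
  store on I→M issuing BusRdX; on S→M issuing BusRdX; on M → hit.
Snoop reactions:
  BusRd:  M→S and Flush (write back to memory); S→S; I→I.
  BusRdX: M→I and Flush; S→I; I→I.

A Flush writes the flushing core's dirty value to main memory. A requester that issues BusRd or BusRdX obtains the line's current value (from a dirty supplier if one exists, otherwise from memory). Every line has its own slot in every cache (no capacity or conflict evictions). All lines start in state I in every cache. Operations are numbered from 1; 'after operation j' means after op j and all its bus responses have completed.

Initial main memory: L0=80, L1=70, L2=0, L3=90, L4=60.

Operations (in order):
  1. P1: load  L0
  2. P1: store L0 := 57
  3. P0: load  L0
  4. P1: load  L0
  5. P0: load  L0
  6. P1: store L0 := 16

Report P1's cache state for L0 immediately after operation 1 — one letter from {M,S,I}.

state = S

step 1: P1: load  L0  ⟶  IS  (L0)  txn=BusRd  M[L0]=80
step 2: P1: store L0 := 57  ⟶  IM  (L0)  txn=BusRdX  M[L0]=80
step 3: P0: load  L0  ⟶  SS  (L0)  txn=BusRd+Flush  M[L0]=57
step 4: P1: load  L0  ⟶  SS  (L0)  txn=∅  M[L0]=57
step 5: P0: load  L0  ⟶  SS  (L0)  txn=∅  M[L0]=57
step 6: P1: store L0 := 16  ⟶  IM  (L0)  txn=BusRdX  M[L0]=57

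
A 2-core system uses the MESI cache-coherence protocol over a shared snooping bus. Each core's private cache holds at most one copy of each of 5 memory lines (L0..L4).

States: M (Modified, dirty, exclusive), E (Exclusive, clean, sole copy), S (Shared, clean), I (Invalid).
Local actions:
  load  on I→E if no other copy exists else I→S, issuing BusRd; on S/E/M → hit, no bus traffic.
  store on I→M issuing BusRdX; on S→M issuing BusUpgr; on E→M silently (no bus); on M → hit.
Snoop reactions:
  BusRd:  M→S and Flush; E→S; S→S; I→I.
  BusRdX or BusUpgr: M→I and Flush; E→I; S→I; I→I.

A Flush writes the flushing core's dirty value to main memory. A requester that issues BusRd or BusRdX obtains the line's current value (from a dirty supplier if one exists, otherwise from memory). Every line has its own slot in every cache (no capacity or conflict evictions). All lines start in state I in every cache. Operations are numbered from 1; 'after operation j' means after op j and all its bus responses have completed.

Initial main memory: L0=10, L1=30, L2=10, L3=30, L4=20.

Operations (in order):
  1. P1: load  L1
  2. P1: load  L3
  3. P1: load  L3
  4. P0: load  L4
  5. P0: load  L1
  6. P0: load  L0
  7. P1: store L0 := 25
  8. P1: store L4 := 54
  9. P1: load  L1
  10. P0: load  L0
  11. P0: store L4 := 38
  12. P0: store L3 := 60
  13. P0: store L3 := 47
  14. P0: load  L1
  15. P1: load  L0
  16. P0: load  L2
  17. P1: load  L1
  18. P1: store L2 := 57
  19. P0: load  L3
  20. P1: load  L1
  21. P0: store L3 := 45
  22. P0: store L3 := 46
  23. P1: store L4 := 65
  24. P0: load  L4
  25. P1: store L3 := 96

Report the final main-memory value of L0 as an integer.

memory[L0] = 25

  op1 P1: load  L1 → I/E on L1; bus BusRd; mem=30
  op2 P1: load  L3 → I/E on L3; bus BusRd; mem=30
  op3 P1: load  L3 → I/E on L3; bus (none); mem=30
  op4 P0: load  L4 → E/I on L4; bus BusRd; mem=20
  op5 P0: load  L1 → S/S on L1; bus BusRd; mem=30
  op6 P0: load  L0 → E/I on L0; bus BusRd; mem=10
  op7 P1: store L0 := 25 → I/M on L0; bus BusRdX; mem=10
  op8 P1: store L4 := 54 → I/M on L4; bus BusRdX; mem=20
  op9 P1: load  L1 → S/S on L1; bus (none); mem=30
  op10 P0: load  L0 → S/S on L0; bus BusRd Flush; mem=25
  op11 P0: store L4 := 38 → M/I on L4; bus BusRdX Flush; mem=54
  op12 P0: store L3 := 60 → M/I on L3; bus BusRdX; mem=30
  op13 P0: store L3 := 47 → M/I on L3; bus (none); mem=30
  op14 P0: load  L1 → S/S on L1; bus (none); mem=30
  op15 P1: load  L0 → S/S on L0; bus (none); mem=25
  op16 P0: load  L2 → E/I on L2; bus BusRd; mem=10
  op17 P1: load  L1 → S/S on L1; bus (none); mem=30
  op18 P1: store L2 := 57 → I/M on L2; bus BusRdX; mem=10
  op19 P0: load  L3 → M/I on L3; bus (none); mem=30
  op20 P1: load  L1 → S/S on L1; bus (none); mem=30
  op21 P0: store L3 := 45 → M/I on L3; bus (none); mem=30
  op22 P0: store L3 := 46 → M/I on L3; bus (none); mem=30
  op23 P1: store L4 := 65 → I/M on L4; bus BusRdX Flush; mem=38
  op24 P0: load  L4 → S/S on L4; bus BusRd Flush; mem=65
  op25 P1: store L3 := 96 → I/M on L3; bus BusRdX Flush; mem=46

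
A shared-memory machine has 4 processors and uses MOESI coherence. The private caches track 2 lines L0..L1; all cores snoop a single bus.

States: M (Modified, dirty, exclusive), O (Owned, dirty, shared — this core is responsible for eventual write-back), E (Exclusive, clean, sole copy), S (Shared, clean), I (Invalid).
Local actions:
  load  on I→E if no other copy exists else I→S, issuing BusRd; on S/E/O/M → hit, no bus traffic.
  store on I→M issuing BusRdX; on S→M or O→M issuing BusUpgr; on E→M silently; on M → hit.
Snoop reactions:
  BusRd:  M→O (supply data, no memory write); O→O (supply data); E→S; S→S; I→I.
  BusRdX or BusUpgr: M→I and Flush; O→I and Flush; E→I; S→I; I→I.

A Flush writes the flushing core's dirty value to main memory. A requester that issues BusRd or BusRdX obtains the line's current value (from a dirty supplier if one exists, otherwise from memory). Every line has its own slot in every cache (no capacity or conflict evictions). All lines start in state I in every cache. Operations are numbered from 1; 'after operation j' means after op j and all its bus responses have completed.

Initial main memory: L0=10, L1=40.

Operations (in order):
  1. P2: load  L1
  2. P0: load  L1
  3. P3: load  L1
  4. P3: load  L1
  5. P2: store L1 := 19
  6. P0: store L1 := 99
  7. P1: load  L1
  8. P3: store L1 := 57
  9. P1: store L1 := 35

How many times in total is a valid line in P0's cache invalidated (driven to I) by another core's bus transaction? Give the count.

invalidations = 2

[1] P2: load  L1 | P0:I, P1:I, P2:E(40), P3:I | bus: BusRd
[2] P0: load  L1 | P0:S(40), P1:I, P2:S(40), P3:I | bus: BusRd
[3] P3: load  L1 | P0:S(40), P1:I, P2:S(40), P3:S(40) | bus: BusRd
[4] P3: load  L1 | P0:S(40), P1:I, P2:S(40), P3:S(40) | bus: none
[5] P2: store L1 := 19 | P0:I, P1:I, P2:M(19), P3:I | bus: BusUpgr
[6] P0: store L1 := 99 | P0:M(99), P1:I, P2:I, P3:I | bus: BusRdX,Flush
[7] P1: load  L1 | P0:O(99), P1:S(99), P2:I, P3:I | bus: BusRd
[8] P3: store L1 := 57 | P0:I, P1:I, P2:I, P3:M(57) | bus: BusRdX,Flush
[9] P1: store L1 := 35 | P0:I, P1:M(35), P2:I, P3:I | bus: BusRdX,Flush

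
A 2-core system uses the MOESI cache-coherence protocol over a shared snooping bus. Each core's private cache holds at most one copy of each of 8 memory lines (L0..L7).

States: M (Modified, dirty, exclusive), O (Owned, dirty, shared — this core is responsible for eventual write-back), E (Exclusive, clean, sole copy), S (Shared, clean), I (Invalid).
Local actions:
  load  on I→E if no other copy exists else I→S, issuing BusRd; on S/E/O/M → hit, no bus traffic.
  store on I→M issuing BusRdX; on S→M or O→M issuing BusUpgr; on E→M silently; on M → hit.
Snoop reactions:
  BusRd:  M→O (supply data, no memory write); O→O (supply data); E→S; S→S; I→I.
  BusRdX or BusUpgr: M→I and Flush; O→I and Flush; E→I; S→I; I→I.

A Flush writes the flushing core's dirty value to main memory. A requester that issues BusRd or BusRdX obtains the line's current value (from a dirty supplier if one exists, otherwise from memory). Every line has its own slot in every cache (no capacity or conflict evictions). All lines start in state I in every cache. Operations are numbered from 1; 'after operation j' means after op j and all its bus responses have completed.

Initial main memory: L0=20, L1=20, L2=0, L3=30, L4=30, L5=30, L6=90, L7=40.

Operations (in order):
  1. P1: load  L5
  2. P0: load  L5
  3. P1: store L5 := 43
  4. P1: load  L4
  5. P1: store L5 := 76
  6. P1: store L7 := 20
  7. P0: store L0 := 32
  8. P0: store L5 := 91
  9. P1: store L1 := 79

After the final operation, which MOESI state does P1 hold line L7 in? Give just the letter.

state = M

  op1 P1: load  L5 → I/E on L5; bus BusRd; mem=30
  op2 P0: load  L5 → S/S on L5; bus BusRd; mem=30
  op3 P1: store L5 := 43 → I/M on L5; bus BusUpgr; mem=30
  op4 P1: load  L4 → I/E on L4; bus BusRd; mem=30
  op5 P1: store L5 := 76 → I/M on L5; bus (none); mem=30
  op6 P1: store L7 := 20 → I/M on L7; bus BusRdX; mem=40
  op7 P0: store L0 := 32 → M/I on L0; bus BusRdX; mem=20
  op8 P0: store L5 := 91 → M/I on L5; bus BusRdX Flush; mem=76
  op9 P1: store L1 := 79 → I/M on L1; bus BusRdX; mem=20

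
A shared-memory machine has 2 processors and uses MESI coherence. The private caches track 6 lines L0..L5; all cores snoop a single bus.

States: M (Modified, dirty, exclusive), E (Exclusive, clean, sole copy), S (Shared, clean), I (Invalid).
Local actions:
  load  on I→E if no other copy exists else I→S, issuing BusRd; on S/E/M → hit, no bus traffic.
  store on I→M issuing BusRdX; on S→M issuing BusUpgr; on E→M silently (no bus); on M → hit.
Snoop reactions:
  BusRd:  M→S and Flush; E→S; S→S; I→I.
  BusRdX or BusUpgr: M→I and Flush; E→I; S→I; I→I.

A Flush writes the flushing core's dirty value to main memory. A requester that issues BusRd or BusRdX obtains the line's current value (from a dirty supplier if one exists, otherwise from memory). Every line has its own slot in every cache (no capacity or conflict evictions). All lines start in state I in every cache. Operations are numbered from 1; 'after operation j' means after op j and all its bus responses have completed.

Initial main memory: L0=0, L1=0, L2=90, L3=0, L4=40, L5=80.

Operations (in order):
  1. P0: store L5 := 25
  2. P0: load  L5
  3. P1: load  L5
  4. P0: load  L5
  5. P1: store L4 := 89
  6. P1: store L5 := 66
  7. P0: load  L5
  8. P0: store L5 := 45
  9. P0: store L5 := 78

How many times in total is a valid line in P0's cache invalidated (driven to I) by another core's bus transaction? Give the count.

  op1 P0: store L5 := 25 → M/I on L5; bus BusRdX; mem=80
  op2 P0: load  L5 → M/I on L5; bus (none); mem=80
  op3 P1: load  L5 → S/S on L5; bus BusRd Flush; mem=25
  op4 P0: load  L5 → S/S on L5; bus (none); mem=25
  op5 P1: store L4 := 89 → I/M on L4; bus BusRdX; mem=40
  op6 P1: store L5 := 66 → I/M on L5; bus BusUpgr; mem=25
  op7 P0: load  L5 → S/S on L5; bus BusRd Flush; mem=66
  op8 P0: store L5 := 45 → M/I on L5; bus BusUpgr; mem=66
  op9 P0: store L5 := 78 → M/I on L5; bus (none); mem=66

invalidations = 1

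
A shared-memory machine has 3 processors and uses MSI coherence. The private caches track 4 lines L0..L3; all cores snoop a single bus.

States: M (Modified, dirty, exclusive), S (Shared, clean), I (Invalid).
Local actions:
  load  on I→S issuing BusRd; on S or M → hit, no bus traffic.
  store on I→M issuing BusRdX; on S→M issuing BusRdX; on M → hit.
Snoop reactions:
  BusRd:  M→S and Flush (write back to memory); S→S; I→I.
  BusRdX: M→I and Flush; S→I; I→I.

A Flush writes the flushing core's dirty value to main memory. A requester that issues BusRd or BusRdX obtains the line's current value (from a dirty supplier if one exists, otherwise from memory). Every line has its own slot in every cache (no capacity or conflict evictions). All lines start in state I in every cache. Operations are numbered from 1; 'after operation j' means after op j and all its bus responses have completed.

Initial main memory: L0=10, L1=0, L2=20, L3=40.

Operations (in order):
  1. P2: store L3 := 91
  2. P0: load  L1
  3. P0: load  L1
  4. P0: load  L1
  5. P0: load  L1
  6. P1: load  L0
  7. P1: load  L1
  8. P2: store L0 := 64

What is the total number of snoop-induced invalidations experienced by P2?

1. P2: store L3 := 91  bus=[BusRdX]  L3: P0=I P1=I P2=M  mem[L3]=40
2. P0: load  L1  bus=[BusRd]  L1: P0=S P1=I P2=I  mem[L1]=0
3. P0: load  L1  bus=[-]  L1: P0=S P1=I P2=I  mem[L1]=0
4. P0: load  L1  bus=[-]  L1: P0=S P1=I P2=I  mem[L1]=0
5. P0: load  L1  bus=[-]  L1: P0=S P1=I P2=I  mem[L1]=0
6. P1: load  L0  bus=[BusRd]  L0: P0=I P1=S P2=I  mem[L0]=10
7. P1: load  L1  bus=[BusRd]  L1: P0=S P1=S P2=I  mem[L1]=0
8. P2: store L0 := 64  bus=[BusRdX]  L0: P0=I P1=I P2=M  mem[L0]=10

invalidations = 0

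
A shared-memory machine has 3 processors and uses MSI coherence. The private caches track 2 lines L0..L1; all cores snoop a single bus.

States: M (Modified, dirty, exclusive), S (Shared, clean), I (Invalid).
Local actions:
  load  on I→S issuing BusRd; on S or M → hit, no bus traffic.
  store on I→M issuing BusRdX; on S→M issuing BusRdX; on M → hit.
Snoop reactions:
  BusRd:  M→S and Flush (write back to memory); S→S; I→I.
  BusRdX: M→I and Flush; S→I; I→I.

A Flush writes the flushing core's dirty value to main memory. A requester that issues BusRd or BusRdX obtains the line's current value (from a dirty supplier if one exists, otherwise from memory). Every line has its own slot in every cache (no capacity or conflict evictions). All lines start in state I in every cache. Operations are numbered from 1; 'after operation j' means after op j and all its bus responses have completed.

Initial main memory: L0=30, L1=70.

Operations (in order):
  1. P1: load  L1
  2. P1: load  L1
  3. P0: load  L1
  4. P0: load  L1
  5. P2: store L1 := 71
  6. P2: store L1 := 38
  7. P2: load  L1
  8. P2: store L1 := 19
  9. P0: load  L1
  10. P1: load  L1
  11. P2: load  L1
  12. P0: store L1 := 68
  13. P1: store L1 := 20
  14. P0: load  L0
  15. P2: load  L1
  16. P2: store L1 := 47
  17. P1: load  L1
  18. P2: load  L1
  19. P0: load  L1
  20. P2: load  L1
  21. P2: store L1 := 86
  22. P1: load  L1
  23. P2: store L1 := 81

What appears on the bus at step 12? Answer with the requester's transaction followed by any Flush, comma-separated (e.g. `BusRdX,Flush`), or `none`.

bus = BusRdX

  op1 P1: load  L1 → I/S/I on L1; bus BusRd; mem=70
  op2 P1: load  L1 → I/S/I on L1; bus (none); mem=70
  op3 P0: load  L1 → S/S/I on L1; bus BusRd; mem=70
  op4 P0: load  L1 → S/S/I on L1; bus (none); mem=70
  op5 P2: store L1 := 71 → I/I/M on L1; bus BusRdX; mem=70
  op6 P2: store L1 := 38 → I/I/M on L1; bus (none); mem=70
  op7 P2: load  L1 → I/I/M on L1; bus (none); mem=70
  op8 P2: store L1 := 19 → I/I/M on L1; bus (none); mem=70
  op9 P0: load  L1 → S/I/S on L1; bus BusRd Flush; mem=19
  op10 P1: load  L1 → S/S/S on L1; bus BusRd; mem=19
  op11 P2: load  L1 → S/S/S on L1; bus (none); mem=19
  op12 P0: store L1 := 68 → M/I/I on L1; bus BusRdX; mem=19
  op13 P1: store L1 := 20 → I/M/I on L1; bus BusRdX Flush; mem=68
  op14 P0: load  L0 → S/I/I on L0; bus BusRd; mem=30
  op15 P2: load  L1 → I/S/S on L1; bus BusRd Flush; mem=20
  op16 P2: store L1 := 47 → I/I/M on L1; bus BusRdX; mem=20
  op17 P1: load  L1 → I/S/S on L1; bus BusRd Flush; mem=47
  op18 P2: load  L1 → I/S/S on L1; bus (none); mem=47
  op19 P0: load  L1 → S/S/S on L1; bus BusRd; mem=47
  op20 P2: load  L1 → S/S/S on L1; bus (none); mem=47
  op21 P2: store L1 := 86 → I/I/M on L1; bus BusRdX; mem=47
  op22 P1: load  L1 → I/S/S on L1; bus BusRd Flush; mem=86
  op23 P2: store L1 := 81 → I/I/M on L1; bus BusRdX; mem=86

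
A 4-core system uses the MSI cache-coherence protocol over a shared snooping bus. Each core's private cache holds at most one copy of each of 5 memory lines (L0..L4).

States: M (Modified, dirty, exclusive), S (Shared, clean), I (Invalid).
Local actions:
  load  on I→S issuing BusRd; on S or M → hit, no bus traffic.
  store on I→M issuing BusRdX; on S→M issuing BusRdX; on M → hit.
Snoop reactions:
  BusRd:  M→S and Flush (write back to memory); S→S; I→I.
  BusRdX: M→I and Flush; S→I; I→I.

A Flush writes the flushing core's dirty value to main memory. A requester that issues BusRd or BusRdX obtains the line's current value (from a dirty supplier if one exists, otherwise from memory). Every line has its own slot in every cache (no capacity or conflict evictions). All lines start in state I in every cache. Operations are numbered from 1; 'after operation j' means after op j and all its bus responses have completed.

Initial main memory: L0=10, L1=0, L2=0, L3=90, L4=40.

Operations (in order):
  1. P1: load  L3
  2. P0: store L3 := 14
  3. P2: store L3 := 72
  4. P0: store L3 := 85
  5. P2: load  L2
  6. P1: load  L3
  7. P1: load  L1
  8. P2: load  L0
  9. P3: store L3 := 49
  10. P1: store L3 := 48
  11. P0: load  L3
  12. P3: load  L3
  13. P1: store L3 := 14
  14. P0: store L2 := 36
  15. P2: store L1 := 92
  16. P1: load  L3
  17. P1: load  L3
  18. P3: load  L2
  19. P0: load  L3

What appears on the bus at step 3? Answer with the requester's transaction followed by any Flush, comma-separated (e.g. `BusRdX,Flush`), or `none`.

bus = BusRdX,Flush

1. P1: load  L3  bus=[BusRd]  L3: P0=I P1=S P2=I P3=I  mem[L3]=90
2. P0: store L3 := 14  bus=[BusRdX]  L3: P0=M P1=I P2=I P3=I  mem[L3]=90
3. P2: store L3 := 72  bus=[BusRdX,Flush]  L3: P0=I P1=I P2=M P3=I  mem[L3]=14
4. P0: store L3 := 85  bus=[BusRdX,Flush]  L3: P0=M P1=I P2=I P3=I  mem[L3]=72
5. P2: load  L2  bus=[BusRd]  L2: P0=I P1=I P2=S P3=I  mem[L2]=0
6. P1: load  L3  bus=[BusRd,Flush]  L3: P0=S P1=S P2=I P3=I  mem[L3]=85
7. P1: load  L1  bus=[BusRd]  L1: P0=I P1=S P2=I P3=I  mem[L1]=0
8. P2: load  L0  bus=[BusRd]  L0: P0=I P1=I P2=S P3=I  mem[L0]=10
9. P3: store L3 := 49  bus=[BusRdX]  L3: P0=I P1=I P2=I P3=M  mem[L3]=85
10. P1: store L3 := 48  bus=[BusRdX,Flush]  L3: P0=I P1=M P2=I P3=I  mem[L3]=49
11. P0: load  L3  bus=[BusRd,Flush]  L3: P0=S P1=S P2=I P3=I  mem[L3]=48
12. P3: load  L3  bus=[BusRd]  L3: P0=S P1=S P2=I P3=S  mem[L3]=48
13. P1: store L3 := 14  bus=[BusRdX]  L3: P0=I P1=M P2=I P3=I  mem[L3]=48
14. P0: store L2 := 36  bus=[BusRdX]  L2: P0=M P1=I P2=I P3=I  mem[L2]=0
15. P2: store L1 := 92  bus=[BusRdX]  L1: P0=I P1=I P2=M P3=I  mem[L1]=0
16. P1: load  L3  bus=[-]  L3: P0=I P1=M P2=I P3=I  mem[L3]=48
17. P1: load  L3  bus=[-]  L3: P0=I P1=M P2=I P3=I  mem[L3]=48
18. P3: load  L2  bus=[BusRd,Flush]  L2: P0=S P1=I P2=I P3=S  mem[L2]=36
19. P0: load  L3  bus=[BusRd,Flush]  L3: P0=S P1=S P2=I P3=I  mem[L3]=14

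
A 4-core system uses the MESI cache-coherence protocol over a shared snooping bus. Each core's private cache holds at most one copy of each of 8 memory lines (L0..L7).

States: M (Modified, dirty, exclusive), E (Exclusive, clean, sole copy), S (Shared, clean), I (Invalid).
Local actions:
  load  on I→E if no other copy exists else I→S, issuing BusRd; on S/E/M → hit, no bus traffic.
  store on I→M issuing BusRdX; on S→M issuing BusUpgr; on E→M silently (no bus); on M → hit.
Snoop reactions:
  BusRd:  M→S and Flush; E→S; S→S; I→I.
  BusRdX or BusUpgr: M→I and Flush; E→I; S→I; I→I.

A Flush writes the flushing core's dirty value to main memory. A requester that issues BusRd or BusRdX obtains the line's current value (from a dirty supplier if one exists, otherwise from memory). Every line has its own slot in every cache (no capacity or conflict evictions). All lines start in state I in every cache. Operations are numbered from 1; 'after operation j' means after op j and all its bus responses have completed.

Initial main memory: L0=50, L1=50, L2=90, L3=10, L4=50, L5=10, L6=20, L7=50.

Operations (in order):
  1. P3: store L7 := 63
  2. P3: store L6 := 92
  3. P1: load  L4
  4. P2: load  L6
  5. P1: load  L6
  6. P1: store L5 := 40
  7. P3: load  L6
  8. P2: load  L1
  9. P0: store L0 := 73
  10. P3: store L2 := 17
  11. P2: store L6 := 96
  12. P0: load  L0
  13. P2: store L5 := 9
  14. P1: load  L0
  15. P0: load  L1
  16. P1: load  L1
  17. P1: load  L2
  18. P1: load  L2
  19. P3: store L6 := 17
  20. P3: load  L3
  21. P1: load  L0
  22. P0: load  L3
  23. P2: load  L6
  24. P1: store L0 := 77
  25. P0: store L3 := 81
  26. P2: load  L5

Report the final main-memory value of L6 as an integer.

  op1 P3: store L7 := 63 → I/I/I/M on L7; bus BusRdX; mem=50
  op2 P3: store L6 := 92 → I/I/I/M on L6; bus BusRdX; mem=20
  op3 P1: load  L4 → I/E/I/I on L4; bus BusRd; mem=50
  op4 P2: load  L6 → I/I/S/S on L6; bus BusRd Flush; mem=92
  op5 P1: load  L6 → I/S/S/S on L6; bus BusRd; mem=92
  op6 P1: store L5 := 40 → I/M/I/I on L5; bus BusRdX; mem=10
  op7 P3: load  L6 → I/S/S/S on L6; bus (none); mem=92
  op8 P2: load  L1 → I/I/E/I on L1; bus BusRd; mem=50
  op9 P0: store L0 := 73 → M/I/I/I on L0; bus BusRdX; mem=50
  op10 P3: store L2 := 17 → I/I/I/M on L2; bus BusRdX; mem=90
  op11 P2: store L6 := 96 → I/I/M/I on L6; bus BusUpgr; mem=92
  op12 P0: load  L0 → M/I/I/I on L0; bus (none); mem=50
  op13 P2: store L5 := 9 → I/I/M/I on L5; bus BusRdX Flush; mem=40
  op14 P1: load  L0 → S/S/I/I on L0; bus BusRd Flush; mem=73
  op15 P0: load  L1 → S/I/S/I on L1; bus BusRd; mem=50
  op16 P1: load  L1 → S/S/S/I on L1; bus BusRd; mem=50
  op17 P1: load  L2 → I/S/I/S on L2; bus BusRd Flush; mem=17
  op18 P1: load  L2 → I/S/I/S on L2; bus (none); mem=17
  op19 P3: store L6 := 17 → I/I/I/M on L6; bus BusRdX Flush; mem=96
  op20 P3: load  L3 → I/I/I/E on L3; bus BusRd; mem=10
  op21 P1: load  L0 → S/S/I/I on L0; bus (none); mem=73
  op22 P0: load  L3 → S/I/I/S on L3; bus BusRd; mem=10
  op23 P2: load  L6 → I/I/S/S on L6; bus BusRd Flush; mem=17
  op24 P1: store L0 := 77 → I/M/I/I on L0; bus BusUpgr; mem=73
  op25 P0: store L3 := 81 → M/I/I/I on L3; bus BusUpgr; mem=10
  op26 P2: load  L5 → I/I/M/I on L5; bus (none); mem=40

memory[L6] = 17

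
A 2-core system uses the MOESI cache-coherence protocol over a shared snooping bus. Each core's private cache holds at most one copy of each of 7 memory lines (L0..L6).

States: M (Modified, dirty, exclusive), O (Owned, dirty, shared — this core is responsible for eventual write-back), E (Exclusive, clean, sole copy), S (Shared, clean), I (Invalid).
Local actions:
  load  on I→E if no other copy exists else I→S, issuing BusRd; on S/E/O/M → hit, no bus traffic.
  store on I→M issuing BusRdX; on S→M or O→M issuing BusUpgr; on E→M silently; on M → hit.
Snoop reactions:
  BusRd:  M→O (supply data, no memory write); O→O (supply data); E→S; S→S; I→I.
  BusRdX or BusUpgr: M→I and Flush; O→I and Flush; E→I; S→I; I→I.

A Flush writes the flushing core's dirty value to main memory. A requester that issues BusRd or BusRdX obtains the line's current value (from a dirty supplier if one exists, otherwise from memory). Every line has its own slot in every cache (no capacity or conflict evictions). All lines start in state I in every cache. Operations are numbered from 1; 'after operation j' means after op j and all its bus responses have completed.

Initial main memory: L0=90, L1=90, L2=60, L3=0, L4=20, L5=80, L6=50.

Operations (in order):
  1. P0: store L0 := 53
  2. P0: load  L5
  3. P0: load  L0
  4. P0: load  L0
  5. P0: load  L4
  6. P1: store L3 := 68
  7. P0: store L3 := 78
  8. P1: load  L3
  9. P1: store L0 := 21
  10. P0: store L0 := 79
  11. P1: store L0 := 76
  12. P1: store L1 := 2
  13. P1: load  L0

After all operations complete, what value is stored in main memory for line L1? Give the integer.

1. P0: store L0 := 53  bus=[BusRdX]  L0: P0=M P1=I  mem[L0]=90
2. P0: load  L5  bus=[BusRd]  L5: P0=E P1=I  mem[L5]=80
3. P0: load  L0  bus=[-]  L0: P0=M P1=I  mem[L0]=90
4. P0: load  L0  bus=[-]  L0: P0=M P1=I  mem[L0]=90
5. P0: load  L4  bus=[BusRd]  L4: P0=E P1=I  mem[L4]=20
6. P1: store L3 := 68  bus=[BusRdX]  L3: P0=I P1=M  mem[L3]=0
7. P0: store L3 := 78  bus=[BusRdX,Flush]  L3: P0=M P1=I  mem[L3]=68
8. P1: load  L3  bus=[BusRd]  L3: P0=O P1=S  mem[L3]=68
9. P1: store L0 := 21  bus=[BusRdX,Flush]  L0: P0=I P1=M  mem[L0]=53
10. P0: store L0 := 79  bus=[BusRdX,Flush]  L0: P0=M P1=I  mem[L0]=21
11. P1: store L0 := 76  bus=[BusRdX,Flush]  L0: P0=I P1=M  mem[L0]=79
12. P1: store L1 := 2  bus=[BusRdX]  L1: P0=I P1=M  mem[L1]=90
13. P1: load  L0  bus=[-]  L0: P0=I P1=M  mem[L0]=79

memory[L1] = 90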